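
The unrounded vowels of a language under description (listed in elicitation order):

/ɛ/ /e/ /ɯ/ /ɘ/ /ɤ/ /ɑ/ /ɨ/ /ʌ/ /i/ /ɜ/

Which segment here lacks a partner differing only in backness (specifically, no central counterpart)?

High: /i/ ~ /ɨ/ ~ /ɯ/
High-mid: /e/ ~ /ɘ/ ~ /ɤ/
Low-mid: /ɛ/ ~ /ɜ/ ~ /ʌ/
Low: only /ɑ/ (back); no central partner.
So /ɑ/ is the unpaired segment.

/ɑ/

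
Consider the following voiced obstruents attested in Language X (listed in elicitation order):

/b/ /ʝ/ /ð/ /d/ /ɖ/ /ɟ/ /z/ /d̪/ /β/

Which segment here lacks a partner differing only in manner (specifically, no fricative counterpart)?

/ɖ/

Bilabial: /b/ ~ /β/
Dental: /d̪/ ~ /ð/
Alveolar: /d/ ~ /z/
Palatal: /ɟ/ ~ /ʝ/
Retroflex: only /ɖ/ (stop); no fricative partner.
So /ɖ/ is the unpaired segment.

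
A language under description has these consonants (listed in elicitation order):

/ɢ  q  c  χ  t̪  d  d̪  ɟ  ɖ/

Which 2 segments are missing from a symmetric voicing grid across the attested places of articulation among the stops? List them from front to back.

place of articulation  voiceless  voiced  
dental            t̪        d̪      
alveolar          —         d       
retroflex         —         ɖ       
palatal           c         ɟ       
uvular            q         ɢ       
Gaps, from front to back: alveolar lacks voiceless (/t/); retroflex lacks voiceless (/ʈ/).

/t/, /ʈ/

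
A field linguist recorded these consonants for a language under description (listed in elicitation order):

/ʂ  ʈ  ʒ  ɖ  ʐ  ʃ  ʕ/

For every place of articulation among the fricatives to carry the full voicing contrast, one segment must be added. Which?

Voiceless: /ʃ/ (postalveolar), /ʂ/ (retroflex).
Voiced: /ʒ/ (postalveolar), /ʐ/ (retroflex), /ʕ/ (pharyngeal).
The pharyngeal row has no voiceless member, so the gap is the voiceless pharyngeal fricative /ħ/.

/ħ/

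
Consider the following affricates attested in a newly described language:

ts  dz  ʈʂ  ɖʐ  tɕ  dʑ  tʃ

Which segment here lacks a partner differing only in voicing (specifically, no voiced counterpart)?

Alveolar: /ts/ ~ /dz/
Retroflex: /ʈʂ/ ~ /ɖʐ/
Alveolo-palatal: /tɕ/ ~ /dʑ/
Postalveolar: only /tʃ/ (voiceless); no voiced partner.
So /tʃ/ is the unpaired segment.

/tʃ/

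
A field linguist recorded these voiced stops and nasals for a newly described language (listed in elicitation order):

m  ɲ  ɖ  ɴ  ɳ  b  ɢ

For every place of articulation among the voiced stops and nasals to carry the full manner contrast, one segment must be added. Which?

/ɟ/

place of articulation  oral stop  nasal   
bilabial          b         m       
retroflex         ɖ         ɳ       
palatal           —         ɲ       
uvular            ɢ         ɴ       
The palatal row has no oral stop member, so the gap is the palatal oral stop /ɟ/.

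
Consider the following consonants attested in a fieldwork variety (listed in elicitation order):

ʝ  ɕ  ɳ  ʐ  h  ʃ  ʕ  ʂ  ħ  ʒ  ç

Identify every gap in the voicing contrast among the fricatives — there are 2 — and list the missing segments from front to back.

/ʑ/, /ɦ/

postalveolar: voiceless /ʃ/, voiced /ʒ/.
retroflex: voiceless /ʂ/, voiced /ʐ/.
alveolo-palatal: voiceless /ɕ/, voiced —.
palatal: voiceless /ç/, voiced /ʝ/.
pharyngeal: voiceless /ħ/, voiced /ʕ/.
glottal: voiceless /h/, voiced —.
Gaps, from front to back: alveolo-palatal lacks voiced (/ʑ/); glottal lacks voiced (/ɦ/).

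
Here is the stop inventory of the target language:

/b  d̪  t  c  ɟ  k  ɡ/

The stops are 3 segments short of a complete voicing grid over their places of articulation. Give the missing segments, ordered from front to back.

/p/, /t̪/, /d/

Voiceless: /t/ (alveolar), /c/ (palatal), /k/ (velar).
Voiced: /b/ (bilabial), /d̪/ (dental), /ɟ/ (palatal), /ɡ/ (velar).
Gaps, from front to back: bilabial lacks voiceless (/p/); dental lacks voiceless (/t̪/); alveolar lacks voiced (/d/).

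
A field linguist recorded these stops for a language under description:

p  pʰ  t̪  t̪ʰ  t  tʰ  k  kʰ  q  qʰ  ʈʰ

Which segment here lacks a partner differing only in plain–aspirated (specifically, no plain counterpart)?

/ʈʰ/

Bilabial: /p/ ~ /pʰ/
Dental: /t̪/ ~ /t̪ʰ/
Alveolar: /t/ ~ /tʰ/
Velar: /k/ ~ /kʰ/
Uvular: /q/ ~ /qʰ/
Retroflex: only /ʈʰ/ (aspirated); no plain partner.
So /ʈʰ/ is the unpaired segment.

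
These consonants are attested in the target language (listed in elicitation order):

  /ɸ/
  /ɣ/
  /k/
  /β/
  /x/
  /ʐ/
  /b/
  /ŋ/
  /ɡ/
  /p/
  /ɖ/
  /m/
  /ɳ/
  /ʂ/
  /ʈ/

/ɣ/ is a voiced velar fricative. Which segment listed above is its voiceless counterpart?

The voiceless counterpart is a voiceless velar fricative — in this inventory, /x/.

/x/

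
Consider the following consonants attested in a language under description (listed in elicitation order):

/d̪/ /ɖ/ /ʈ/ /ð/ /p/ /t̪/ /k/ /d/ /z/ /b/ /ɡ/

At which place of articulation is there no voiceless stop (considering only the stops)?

bilabial: voiceless /p/, voiced /b/.
dental: voiceless /t̪/, voiced /d̪/.
alveolar: voiceless —, voiced /d/.
retroflex: voiceless /ʈ/, voiced /ɖ/.
velar: voiceless /k/, voiced /ɡ/.
Every place of articulation has a voiceless member except alveolar, where /t/ would be expected.

alveolar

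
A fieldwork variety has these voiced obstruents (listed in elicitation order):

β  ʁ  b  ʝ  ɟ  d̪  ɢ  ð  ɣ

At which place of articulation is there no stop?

bilabial: stop /b/, fricative /β/.
dental: stop /d̪/, fricative /ð/.
palatal: stop /ɟ/, fricative /ʝ/.
velar: stop —, fricative /ɣ/.
uvular: stop /ɢ/, fricative /ʁ/.
Every place of articulation has a stop member except velar, where /ɡ/ would be expected.

velar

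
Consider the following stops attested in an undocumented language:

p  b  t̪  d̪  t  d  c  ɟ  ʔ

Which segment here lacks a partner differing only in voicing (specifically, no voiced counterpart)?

Bilabial: /p/ ~ /b/
Dental: /t̪/ ~ /d̪/
Alveolar: /t/ ~ /d/
Palatal: /c/ ~ /ɟ/
Glottal: only /ʔ/ (voiceless); no voiced partner.
So /ʔ/ is the unpaired segment.

/ʔ/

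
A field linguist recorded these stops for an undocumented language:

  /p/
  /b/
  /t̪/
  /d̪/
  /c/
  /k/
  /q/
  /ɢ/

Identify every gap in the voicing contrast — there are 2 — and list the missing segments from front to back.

bilabial: voiceless /p/, voiced /b/.
dental: voiceless /t̪/, voiced /d̪/.
palatal: voiceless /c/, voiced —.
velar: voiceless /k/, voiced —.
uvular: voiceless /q/, voiced /ɢ/.
Gaps, from front to back: palatal lacks voiced (/ɟ/); velar lacks voiced (/ɡ/).

/ɟ/, /ɡ/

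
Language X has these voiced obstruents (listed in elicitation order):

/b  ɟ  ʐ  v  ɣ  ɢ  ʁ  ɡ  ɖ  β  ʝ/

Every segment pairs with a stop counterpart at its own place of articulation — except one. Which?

Bilabial: /b/ ~ /β/
Retroflex: /ɖ/ ~ /ʐ/
Palatal: /ɟ/ ~ /ʝ/
Velar: /ɡ/ ~ /ɣ/
Uvular: /ɢ/ ~ /ʁ/
Labiodental: only /v/ (fricative); no stop partner.
So /v/ is the unpaired segment.

/v/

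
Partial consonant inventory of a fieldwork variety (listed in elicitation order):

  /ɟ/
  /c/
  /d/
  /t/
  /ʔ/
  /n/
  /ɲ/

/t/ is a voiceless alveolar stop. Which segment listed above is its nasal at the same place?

The nasal at the same place is an alveolar nasal — in this inventory, /n/.

/n/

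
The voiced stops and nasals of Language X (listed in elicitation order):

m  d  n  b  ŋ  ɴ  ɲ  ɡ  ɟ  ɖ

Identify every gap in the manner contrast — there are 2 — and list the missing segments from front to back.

Oral stop: /b/ (bilabial), /d/ (alveolar), /ɖ/ (retroflex), /ɟ/ (palatal), /ɡ/ (velar).
Nasal: /m/ (bilabial), /n/ (alveolar), /ɲ/ (palatal), /ŋ/ (velar), /ɴ/ (uvular).
Gaps, from front to back: retroflex lacks nasal (/ɳ/); uvular lacks oral stop (/ɢ/).

/ɳ/, /ɢ/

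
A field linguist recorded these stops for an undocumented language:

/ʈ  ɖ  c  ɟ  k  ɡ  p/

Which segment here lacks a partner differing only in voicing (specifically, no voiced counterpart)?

Retroflex: /ʈ/ ~ /ɖ/
Palatal: /c/ ~ /ɟ/
Velar: /k/ ~ /ɡ/
Bilabial: only /p/ (voiceless); no voiced partner.
So /p/ is the unpaired segment.

/p/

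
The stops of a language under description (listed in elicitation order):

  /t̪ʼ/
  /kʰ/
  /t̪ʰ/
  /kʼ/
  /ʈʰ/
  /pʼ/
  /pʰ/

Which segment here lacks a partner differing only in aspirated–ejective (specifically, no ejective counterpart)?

/ʈʰ/

Bilabial: /pʰ/ ~ /pʼ/
Dental: /t̪ʰ/ ~ /t̪ʼ/
Velar: /kʰ/ ~ /kʼ/
Retroflex: only /ʈʰ/ (aspirated); no ejective partner.
So /ʈʰ/ is the unpaired segment.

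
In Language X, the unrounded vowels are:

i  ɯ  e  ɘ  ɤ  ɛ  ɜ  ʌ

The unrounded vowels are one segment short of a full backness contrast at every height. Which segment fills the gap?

/ɨ/

high: front /i/, central —, back /ɯ/.
high-mid: front /e/, central /ɘ/, back /ɤ/.
low-mid: front /ɛ/, central /ɜ/, back /ʌ/.
The high row has no central member, so the gap is the high central unrounded vowel /ɨ/.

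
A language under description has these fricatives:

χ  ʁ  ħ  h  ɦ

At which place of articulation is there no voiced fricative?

pharyngeal

Voiceless: /χ/ (uvular), /ħ/ (pharyngeal), /h/ (glottal).
Voiced: /ʁ/ (uvular), /ɦ/ (glottal).
Every place of articulation has a voiced member except pharyngeal, where /ʕ/ would be expected.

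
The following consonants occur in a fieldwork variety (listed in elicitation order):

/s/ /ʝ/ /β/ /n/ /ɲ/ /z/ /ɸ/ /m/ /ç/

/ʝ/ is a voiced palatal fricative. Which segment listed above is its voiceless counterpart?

/ç/

The voiceless counterpart is a voiceless palatal fricative — in this inventory, /ç/.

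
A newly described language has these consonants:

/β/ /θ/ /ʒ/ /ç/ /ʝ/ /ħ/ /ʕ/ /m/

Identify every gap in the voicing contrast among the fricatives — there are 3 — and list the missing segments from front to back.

bilabial: voiceless —, voiced /β/.
dental: voiceless /θ/, voiced —.
postalveolar: voiceless —, voiced /ʒ/.
palatal: voiceless /ç/, voiced /ʝ/.
pharyngeal: voiceless /ħ/, voiced /ʕ/.
Gaps, from front to back: bilabial lacks voiceless (/ɸ/); dental lacks voiced (/ð/); postalveolar lacks voiceless (/ʃ/).

/ɸ/, /ð/, /ʃ/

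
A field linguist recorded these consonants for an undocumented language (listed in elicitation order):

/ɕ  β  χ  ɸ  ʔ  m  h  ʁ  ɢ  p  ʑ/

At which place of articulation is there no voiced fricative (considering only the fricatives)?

glottal

bilabial: voiceless /ɸ/, voiced /β/.
alveolo-palatal: voiceless /ɕ/, voiced /ʑ/.
uvular: voiceless /χ/, voiced /ʁ/.
glottal: voiceless /h/, voiced —.
Every place of articulation has a voiced member except glottal, where /ɦ/ would be expected.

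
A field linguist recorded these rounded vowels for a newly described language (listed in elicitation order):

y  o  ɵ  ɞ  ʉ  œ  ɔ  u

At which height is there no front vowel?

high-mid

high: front /y/, central /ʉ/, back /u/.
high-mid: front —, central /ɵ/, back /o/.
low-mid: front /œ/, central /ɞ/, back /ɔ/.
Every height has a front member except high-mid, where /ø/ would be expected.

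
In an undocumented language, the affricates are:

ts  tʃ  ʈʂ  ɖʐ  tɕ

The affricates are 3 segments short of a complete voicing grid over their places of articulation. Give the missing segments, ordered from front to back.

/dz/, /dʒ/, /dʑ/

place of articulation  voiceless  voiced  
alveolar          ts        —       
postalveolar      tʃ        —       
retroflex         ʈʂ        ɖʐ      
alveolo-palatal   tɕ        —       
Gaps, from front to back: alveolar lacks voiced (/dz/); postalveolar lacks voiced (/dʒ/); alveolo-palatal lacks voiced (/dʑ/).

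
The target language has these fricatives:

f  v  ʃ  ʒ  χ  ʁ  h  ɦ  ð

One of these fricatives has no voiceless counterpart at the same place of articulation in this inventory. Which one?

Labiodental: /f/ ~ /v/
Postalveolar: /ʃ/ ~ /ʒ/
Uvular: /χ/ ~ /ʁ/
Glottal: /h/ ~ /ɦ/
Dental: only /ð/ (voiced); no voiceless partner.
So /ð/ is the unpaired segment.

/ð/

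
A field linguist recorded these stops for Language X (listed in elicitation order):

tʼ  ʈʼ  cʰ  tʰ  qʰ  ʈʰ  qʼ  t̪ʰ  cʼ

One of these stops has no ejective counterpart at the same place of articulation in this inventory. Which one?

Alveolar: /tʰ/ ~ /tʼ/
Retroflex: /ʈʰ/ ~ /ʈʼ/
Palatal: /cʰ/ ~ /cʼ/
Uvular: /qʰ/ ~ /qʼ/
Dental: only /t̪ʰ/ (aspirated); no ejective partner.
So /t̪ʰ/ is the unpaired segment.

/t̪ʰ/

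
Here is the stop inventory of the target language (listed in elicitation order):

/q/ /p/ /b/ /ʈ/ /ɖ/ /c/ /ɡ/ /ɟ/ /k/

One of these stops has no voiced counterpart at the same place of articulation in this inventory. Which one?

Bilabial: /p/ ~ /b/
Retroflex: /ʈ/ ~ /ɖ/
Palatal: /c/ ~ /ɟ/
Velar: /k/ ~ /ɡ/
Uvular: only /q/ (voiceless); no voiced partner.
So /q/ is the unpaired segment.

/q/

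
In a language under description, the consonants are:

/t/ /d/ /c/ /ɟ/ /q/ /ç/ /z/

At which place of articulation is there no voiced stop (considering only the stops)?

uvular

alveolar: voiceless /t/, voiced /d/.
palatal: voiceless /c/, voiced /ɟ/.
uvular: voiceless /q/, voiced —.
Every place of articulation has a voiced member except uvular, where /ɢ/ would be expected.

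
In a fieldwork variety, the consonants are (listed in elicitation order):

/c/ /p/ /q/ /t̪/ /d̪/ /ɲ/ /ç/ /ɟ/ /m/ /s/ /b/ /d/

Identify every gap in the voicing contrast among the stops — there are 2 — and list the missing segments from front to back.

/t/, /ɢ/

place of articulation  voiceless  voiced  
bilabial          p         b       
dental            t̪        d̪      
alveolar          —         d       
palatal           c         ɟ       
uvular            q         —       
Gaps, from front to back: alveolar lacks voiceless (/t/); uvular lacks voiced (/ɢ/).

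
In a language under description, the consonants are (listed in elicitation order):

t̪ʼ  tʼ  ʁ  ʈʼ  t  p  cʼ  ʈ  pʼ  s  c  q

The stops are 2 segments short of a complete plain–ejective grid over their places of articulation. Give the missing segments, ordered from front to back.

/t̪/, /qʼ/

bilabial: plain /p/, ejective /pʼ/.
dental: plain —, ejective /t̪ʼ/.
alveolar: plain /t/, ejective /tʼ/.
retroflex: plain /ʈ/, ejective /ʈʼ/.
palatal: plain /c/, ejective /cʼ/.
uvular: plain /q/, ejective —.
Gaps, from front to back: dental lacks plain (/t̪/); uvular lacks ejective (/qʼ/).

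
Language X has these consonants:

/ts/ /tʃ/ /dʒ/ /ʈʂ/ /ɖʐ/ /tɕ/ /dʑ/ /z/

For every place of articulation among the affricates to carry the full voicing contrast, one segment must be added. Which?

Voiceless: /ts/ (alveolar), /tʃ/ (postalveolar), /ʈʂ/ (retroflex), /tɕ/ (alveolo-palatal).
Voiced: /dʒ/ (postalveolar), /ɖʐ/ (retroflex), /dʑ/ (alveolo-palatal).
The alveolar row has no voiced member, so the gap is the voiced alveolar affricate /dz/.

/dz/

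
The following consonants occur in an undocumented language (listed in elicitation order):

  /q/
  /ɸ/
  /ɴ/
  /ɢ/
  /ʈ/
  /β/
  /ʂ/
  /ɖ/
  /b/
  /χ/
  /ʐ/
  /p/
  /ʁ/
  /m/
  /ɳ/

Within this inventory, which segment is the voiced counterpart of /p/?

/b/

/p/ is a voiceless bilabial stop.
The voiced counterpart is a voiced bilabial stop — in this inventory, /b/.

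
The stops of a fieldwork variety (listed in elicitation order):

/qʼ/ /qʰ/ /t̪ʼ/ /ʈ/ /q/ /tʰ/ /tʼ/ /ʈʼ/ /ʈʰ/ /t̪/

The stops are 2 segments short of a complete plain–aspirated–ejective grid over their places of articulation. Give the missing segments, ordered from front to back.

/t̪ʰ/, /t/

dental: plain /t̪/, aspirated —, ejective /t̪ʼ/.
alveolar: plain —, aspirated /tʰ/, ejective /tʼ/.
retroflex: plain /ʈ/, aspirated /ʈʰ/, ejective /ʈʼ/.
uvular: plain /q/, aspirated /qʰ/, ejective /qʼ/.
Gaps, from front to back: dental lacks aspirated (/t̪ʰ/); alveolar lacks plain (/t/).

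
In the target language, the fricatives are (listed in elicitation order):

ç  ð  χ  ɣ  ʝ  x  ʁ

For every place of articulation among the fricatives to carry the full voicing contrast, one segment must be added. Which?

place of articulation  voiceless  voiced  
dental            —         ð       
palatal           ç         ʝ       
velar             x         ɣ       
uvular            χ         ʁ       
The dental row has no voiceless member, so the gap is the voiceless dental fricative /θ/.

/θ/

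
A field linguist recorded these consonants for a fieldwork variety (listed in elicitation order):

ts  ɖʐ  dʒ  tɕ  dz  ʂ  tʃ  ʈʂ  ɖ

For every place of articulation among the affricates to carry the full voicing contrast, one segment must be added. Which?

/dʑ/

Voiceless: /ts/ (alveolar), /tʃ/ (postalveolar), /ʈʂ/ (retroflex), /tɕ/ (alveolo-palatal).
Voiced: /dz/ (alveolar), /dʒ/ (postalveolar), /ɖʐ/ (retroflex).
The alveolo-palatal row has no voiced member, so the gap is the voiced alveolo-palatal affricate /dʑ/.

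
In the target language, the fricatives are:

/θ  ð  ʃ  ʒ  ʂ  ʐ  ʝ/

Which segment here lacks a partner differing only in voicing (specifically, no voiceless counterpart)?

Dental: /θ/ ~ /ð/
Postalveolar: /ʃ/ ~ /ʒ/
Retroflex: /ʂ/ ~ /ʐ/
Palatal: only /ʝ/ (voiced); no voiceless partner.
So /ʝ/ is the unpaired segment.

/ʝ/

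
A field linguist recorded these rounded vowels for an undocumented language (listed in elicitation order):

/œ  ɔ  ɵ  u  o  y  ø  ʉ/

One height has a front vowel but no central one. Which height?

Front: /y/ (high), /ø/ (high-mid), /œ/ (low-mid).
Central: /ʉ/ (high), /ɵ/ (high-mid).
Back: /u/ (high), /o/ (high-mid), /ɔ/ (low-mid).
Every height has a central member except low-mid, where /ɞ/ would be expected.

low-mid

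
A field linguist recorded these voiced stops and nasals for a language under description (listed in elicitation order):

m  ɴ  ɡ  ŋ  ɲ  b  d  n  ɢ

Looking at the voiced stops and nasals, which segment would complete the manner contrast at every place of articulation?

place of articulation  oral stop  nasal   
bilabial          b         m       
alveolar          d         n       
palatal           —         ɲ       
velar             ɡ         ŋ       
uvular            ɢ         ɴ       
The palatal row has no oral stop member, so the gap is the palatal oral stop /ɟ/.

/ɟ/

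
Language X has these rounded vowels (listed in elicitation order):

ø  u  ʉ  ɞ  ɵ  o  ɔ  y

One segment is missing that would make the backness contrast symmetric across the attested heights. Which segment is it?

/œ/

Front: /y/ (high), /ø/ (high-mid).
Central: /ʉ/ (high), /ɵ/ (high-mid), /ɞ/ (low-mid).
Back: /u/ (high), /o/ (high-mid), /ɔ/ (low-mid).
The low-mid row has no front member, so the gap is the low-mid front rounded vowel /œ/.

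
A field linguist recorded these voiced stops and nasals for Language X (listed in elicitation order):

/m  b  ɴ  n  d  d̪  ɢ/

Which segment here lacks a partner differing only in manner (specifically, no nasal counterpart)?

Bilabial: /b/ ~ /m/
Alveolar: /d/ ~ /n/
Uvular: /ɢ/ ~ /ɴ/
Dental: only /d̪/ (oral stop); no nasal partner.
So /d̪/ is the unpaired segment.

/d̪/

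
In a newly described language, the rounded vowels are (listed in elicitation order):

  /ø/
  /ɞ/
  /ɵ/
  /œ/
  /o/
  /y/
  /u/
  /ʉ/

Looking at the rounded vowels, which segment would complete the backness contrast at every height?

/ɔ/

height            front     central   back    
high              y         ʉ         u       
high-mid          ø         ɵ         o       
low-mid           œ         ɞ         —       
The low-mid row has no back member, so the gap is the low-mid back rounded vowel /ɔ/.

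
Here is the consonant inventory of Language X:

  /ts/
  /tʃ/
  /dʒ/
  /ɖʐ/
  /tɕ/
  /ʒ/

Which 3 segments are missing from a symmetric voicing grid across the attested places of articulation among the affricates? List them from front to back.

/dz/, /ʈʂ/, /dʑ/

Voiceless: /ts/ (alveolar), /tʃ/ (postalveolar), /tɕ/ (alveolo-palatal).
Voiced: /dʒ/ (postalveolar), /ɖʐ/ (retroflex).
Gaps, from front to back: alveolar lacks voiced (/dz/); retroflex lacks voiceless (/ʈʂ/); alveolo-palatal lacks voiced (/dʑ/).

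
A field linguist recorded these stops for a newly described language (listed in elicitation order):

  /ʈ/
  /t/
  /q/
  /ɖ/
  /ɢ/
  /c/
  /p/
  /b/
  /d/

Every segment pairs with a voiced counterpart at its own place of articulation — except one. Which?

/c/

Bilabial: /p/ ~ /b/
Alveolar: /t/ ~ /d/
Retroflex: /ʈ/ ~ /ɖ/
Uvular: /q/ ~ /ɢ/
Palatal: only /c/ (voiceless); no voiced partner.
So /c/ is the unpaired segment.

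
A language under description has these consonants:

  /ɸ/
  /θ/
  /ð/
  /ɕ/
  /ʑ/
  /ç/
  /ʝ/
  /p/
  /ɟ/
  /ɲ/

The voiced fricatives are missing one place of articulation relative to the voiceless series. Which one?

bilabial: voiceless /ɸ/, voiced —.
dental: voiceless /θ/, voiced /ð/.
alveolo-palatal: voiceless /ɕ/, voiced /ʑ/.
palatal: voiceless /ç/, voiced /ʝ/.
Every place of articulation has a voiced member except bilabial, where /β/ would be expected.

bilabial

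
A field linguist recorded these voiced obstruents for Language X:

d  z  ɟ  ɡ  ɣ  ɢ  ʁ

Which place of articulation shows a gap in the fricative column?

palatal

alveolar: stop /d/, fricative /z/.
palatal: stop /ɟ/, fricative —.
velar: stop /ɡ/, fricative /ɣ/.
uvular: stop /ɢ/, fricative /ʁ/.
Every place of articulation has a fricative member except palatal, where /ʝ/ would be expected.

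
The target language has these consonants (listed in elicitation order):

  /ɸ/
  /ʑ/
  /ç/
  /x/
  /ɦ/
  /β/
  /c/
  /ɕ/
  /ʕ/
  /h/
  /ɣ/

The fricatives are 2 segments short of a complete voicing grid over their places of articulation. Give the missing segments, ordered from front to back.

place of articulation  voiceless  voiced  
bilabial          ɸ         β       
alveolo-palatal   ɕ         ʑ       
palatal           ç         —       
velar             x         ɣ       
pharyngeal        —         ʕ       
glottal           h         ɦ       
Gaps, from front to back: palatal lacks voiced (/ʝ/); pharyngeal lacks voiceless (/ħ/).

/ʝ/, /ħ/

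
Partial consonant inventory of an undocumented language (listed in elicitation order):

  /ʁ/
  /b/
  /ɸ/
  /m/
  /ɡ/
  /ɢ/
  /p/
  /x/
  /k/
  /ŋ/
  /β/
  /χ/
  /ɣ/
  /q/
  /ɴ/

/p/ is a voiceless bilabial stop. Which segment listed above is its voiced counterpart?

/b/

The voiced counterpart is a voiced bilabial stop — in this inventory, /b/.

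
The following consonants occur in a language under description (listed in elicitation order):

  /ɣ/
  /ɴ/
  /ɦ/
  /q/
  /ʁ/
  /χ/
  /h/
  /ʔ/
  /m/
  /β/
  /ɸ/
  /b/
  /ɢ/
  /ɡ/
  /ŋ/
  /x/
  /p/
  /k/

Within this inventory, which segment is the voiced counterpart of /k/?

/ɡ/

/k/ is a voiceless velar stop.
The voiced counterpart is a voiced velar stop — in this inventory, /ɡ/.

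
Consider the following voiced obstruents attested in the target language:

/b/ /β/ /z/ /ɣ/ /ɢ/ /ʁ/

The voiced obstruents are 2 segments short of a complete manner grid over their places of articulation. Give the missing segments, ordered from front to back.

/d/, /ɡ/

bilabial: stop /b/, fricative /β/.
alveolar: stop —, fricative /z/.
velar: stop —, fricative /ɣ/.
uvular: stop /ɢ/, fricative /ʁ/.
Gaps, from front to back: alveolar lacks stop (/d/); velar lacks stop (/ɡ/).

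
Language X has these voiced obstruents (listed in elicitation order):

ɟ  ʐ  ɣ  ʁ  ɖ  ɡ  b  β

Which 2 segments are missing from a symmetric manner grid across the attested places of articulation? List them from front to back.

bilabial: stop /b/, fricative /β/.
retroflex: stop /ɖ/, fricative /ʐ/.
palatal: stop /ɟ/, fricative —.
velar: stop /ɡ/, fricative /ɣ/.
uvular: stop —, fricative /ʁ/.
Gaps, from front to back: palatal lacks fricative (/ʝ/); uvular lacks stop (/ɢ/).

/ʝ/, /ɢ/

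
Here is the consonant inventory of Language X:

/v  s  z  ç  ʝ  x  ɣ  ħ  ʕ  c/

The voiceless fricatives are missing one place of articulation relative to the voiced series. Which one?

labiodental: voiceless —, voiced /v/.
alveolar: voiceless /s/, voiced /z/.
palatal: voiceless /ç/, voiced /ʝ/.
velar: voiceless /x/, voiced /ɣ/.
pharyngeal: voiceless /ħ/, voiced /ʕ/.
Every place of articulation has a voiceless member except labiodental, where /f/ would be expected.

labiodental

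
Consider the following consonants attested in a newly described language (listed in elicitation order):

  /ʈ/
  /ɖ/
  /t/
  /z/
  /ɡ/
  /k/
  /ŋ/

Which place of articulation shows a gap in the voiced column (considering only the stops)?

alveolar: voiceless /t/, voiced —.
retroflex: voiceless /ʈ/, voiced /ɖ/.
velar: voiceless /k/, voiced /ɡ/.
Every place of articulation has a voiced member except alveolar, where /d/ would be expected.

alveolar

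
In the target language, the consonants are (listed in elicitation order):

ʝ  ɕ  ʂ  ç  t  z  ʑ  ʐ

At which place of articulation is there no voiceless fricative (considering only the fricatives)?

alveolar: voiceless —, voiced /z/.
retroflex: voiceless /ʂ/, voiced /ʐ/.
alveolo-palatal: voiceless /ɕ/, voiced /ʑ/.
palatal: voiceless /ç/, voiced /ʝ/.
Every place of articulation has a voiceless member except alveolar, where /s/ would be expected.

alveolar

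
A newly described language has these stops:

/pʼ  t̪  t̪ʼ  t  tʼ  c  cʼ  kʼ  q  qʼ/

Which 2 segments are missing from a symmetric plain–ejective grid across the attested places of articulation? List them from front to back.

Plain: /t̪/ (dental), /t/ (alveolar), /c/ (palatal), /q/ (uvular).
Ejective: /pʼ/ (bilabial), /t̪ʼ/ (dental), /tʼ/ (alveolar), /cʼ/ (palatal), /kʼ/ (velar), /qʼ/ (uvular).
Gaps, from front to back: bilabial lacks plain (/p/); velar lacks plain (/k/).

/p/, /k/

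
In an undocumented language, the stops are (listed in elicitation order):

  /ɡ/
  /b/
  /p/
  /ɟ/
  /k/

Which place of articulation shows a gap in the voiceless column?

palatal

Voiceless: /p/ (bilabial), /k/ (velar).
Voiced: /b/ (bilabial), /ɟ/ (palatal), /ɡ/ (velar).
Every place of articulation has a voiceless member except palatal, where /c/ would be expected.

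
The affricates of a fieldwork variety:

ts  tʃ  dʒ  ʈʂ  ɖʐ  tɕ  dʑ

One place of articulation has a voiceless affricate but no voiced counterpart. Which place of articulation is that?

place of articulation  voiceless  voiced  
alveolar          ts        —       
postalveolar      tʃ        dʒ      
retroflex         ʈʂ        ɖʐ      
alveolo-palatal   tɕ        dʑ      
Every place of articulation has a voiced member except alveolar, where /dz/ would be expected.

alveolar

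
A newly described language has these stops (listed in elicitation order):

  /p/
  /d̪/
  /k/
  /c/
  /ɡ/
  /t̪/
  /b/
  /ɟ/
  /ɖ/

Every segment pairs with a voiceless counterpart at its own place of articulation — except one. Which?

Bilabial: /p/ ~ /b/
Dental: /t̪/ ~ /d̪/
Palatal: /c/ ~ /ɟ/
Velar: /k/ ~ /ɡ/
Retroflex: only /ɖ/ (voiced); no voiceless partner.
So /ɖ/ is the unpaired segment.

/ɖ/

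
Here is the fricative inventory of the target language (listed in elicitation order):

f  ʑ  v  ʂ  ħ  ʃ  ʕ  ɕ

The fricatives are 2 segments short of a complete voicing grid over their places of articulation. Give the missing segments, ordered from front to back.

Voiceless: /f/ (labiodental), /ʃ/ (postalveolar), /ʂ/ (retroflex), /ɕ/ (alveolo-palatal), /ħ/ (pharyngeal).
Voiced: /v/ (labiodental), /ʑ/ (alveolo-palatal), /ʕ/ (pharyngeal).
Gaps, from front to back: postalveolar lacks voiced (/ʒ/); retroflex lacks voiced (/ʐ/).

/ʒ/, /ʐ/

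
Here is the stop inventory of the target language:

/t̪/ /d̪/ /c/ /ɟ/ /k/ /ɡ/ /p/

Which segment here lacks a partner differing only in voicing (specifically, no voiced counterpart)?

/p/

Dental: /t̪/ ~ /d̪/
Palatal: /c/ ~ /ɟ/
Velar: /k/ ~ /ɡ/
Bilabial: only /p/ (voiceless); no voiced partner.
So /p/ is the unpaired segment.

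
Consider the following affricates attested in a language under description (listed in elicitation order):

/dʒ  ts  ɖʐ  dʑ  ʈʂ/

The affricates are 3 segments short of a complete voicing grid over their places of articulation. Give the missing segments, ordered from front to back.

/dz/, /tʃ/, /tɕ/

Voiceless: /ts/ (alveolar), /ʈʂ/ (retroflex).
Voiced: /dʒ/ (postalveolar), /ɖʐ/ (retroflex), /dʑ/ (alveolo-palatal).
Gaps, from front to back: alveolar lacks voiced (/dz/); postalveolar lacks voiceless (/tʃ/); alveolo-palatal lacks voiceless (/tɕ/).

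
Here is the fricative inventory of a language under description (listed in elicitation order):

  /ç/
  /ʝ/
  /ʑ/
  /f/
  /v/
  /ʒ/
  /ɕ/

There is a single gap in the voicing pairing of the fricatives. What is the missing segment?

/ʃ/

labiodental: voiceless /f/, voiced /v/.
postalveolar: voiceless —, voiced /ʒ/.
alveolo-palatal: voiceless /ɕ/, voiced /ʑ/.
palatal: voiceless /ç/, voiced /ʝ/.
The postalveolar row has no voiceless member, so the gap is the voiceless postalveolar fricative /ʃ/.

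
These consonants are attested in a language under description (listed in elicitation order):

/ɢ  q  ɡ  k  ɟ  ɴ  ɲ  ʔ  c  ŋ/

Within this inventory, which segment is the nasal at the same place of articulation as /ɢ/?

/ɢ/ is a voiced uvular stop.
The nasal at the same place is an uvular nasal — in this inventory, /ɴ/.

/ɴ/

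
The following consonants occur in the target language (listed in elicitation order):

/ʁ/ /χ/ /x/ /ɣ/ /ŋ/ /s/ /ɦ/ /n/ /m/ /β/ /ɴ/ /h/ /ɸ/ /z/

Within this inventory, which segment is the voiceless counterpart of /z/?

/s/

/z/ is a voiced alveolar fricative.
The voiceless counterpart is a voiceless alveolar fricative — in this inventory, /s/.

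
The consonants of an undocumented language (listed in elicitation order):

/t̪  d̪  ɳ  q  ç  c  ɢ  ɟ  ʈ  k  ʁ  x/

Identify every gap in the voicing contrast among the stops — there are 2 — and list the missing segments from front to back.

/ɖ/, /ɡ/

place of articulation  voiceless  voiced  
dental            t̪        d̪      
retroflex         ʈ         —       
palatal           c         ɟ       
velar             k         —       
uvular            q         ɢ       
Gaps, from front to back: retroflex lacks voiced (/ɖ/); velar lacks voiced (/ɡ/).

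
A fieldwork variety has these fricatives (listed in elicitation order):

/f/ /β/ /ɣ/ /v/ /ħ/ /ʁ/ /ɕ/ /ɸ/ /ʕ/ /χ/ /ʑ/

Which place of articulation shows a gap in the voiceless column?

velar

bilabial: voiceless /ɸ/, voiced /β/.
labiodental: voiceless /f/, voiced /v/.
alveolo-palatal: voiceless /ɕ/, voiced /ʑ/.
velar: voiceless —, voiced /ɣ/.
uvular: voiceless /χ/, voiced /ʁ/.
pharyngeal: voiceless /ħ/, voiced /ʕ/.
Every place of articulation has a voiceless member except velar, where /x/ would be expected.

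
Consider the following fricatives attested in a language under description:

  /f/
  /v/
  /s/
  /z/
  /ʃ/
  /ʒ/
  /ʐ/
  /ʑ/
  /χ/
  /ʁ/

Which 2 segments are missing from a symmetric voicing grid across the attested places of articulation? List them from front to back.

/ʂ/, /ɕ/

place of articulation  voiceless  voiced  
labiodental       f         v       
alveolar          s         z       
postalveolar      ʃ         ʒ       
retroflex         —         ʐ       
alveolo-palatal   —         ʑ       
uvular            χ         ʁ       
Gaps, from front to back: retroflex lacks voiceless (/ʂ/); alveolo-palatal lacks voiceless (/ɕ/).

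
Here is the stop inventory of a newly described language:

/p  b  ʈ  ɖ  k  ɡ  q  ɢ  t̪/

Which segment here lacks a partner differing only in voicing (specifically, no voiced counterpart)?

Bilabial: /p/ ~ /b/
Retroflex: /ʈ/ ~ /ɖ/
Velar: /k/ ~ /ɡ/
Uvular: /q/ ~ /ɢ/
Dental: only /t̪/ (voiceless); no voiced partner.
So /t̪/ is the unpaired segment.

/t̪/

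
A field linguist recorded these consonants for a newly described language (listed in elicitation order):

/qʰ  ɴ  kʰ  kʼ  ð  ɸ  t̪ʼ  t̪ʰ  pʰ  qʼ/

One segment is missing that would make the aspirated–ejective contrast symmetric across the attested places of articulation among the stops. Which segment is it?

/pʼ/

bilabial: aspirated /pʰ/, ejective —.
dental: aspirated /t̪ʰ/, ejective /t̪ʼ/.
velar: aspirated /kʰ/, ejective /kʼ/.
uvular: aspirated /qʰ/, ejective /qʼ/.
The bilabial row has no ejective member, so the gap is the ejective bilabial stop /pʼ/.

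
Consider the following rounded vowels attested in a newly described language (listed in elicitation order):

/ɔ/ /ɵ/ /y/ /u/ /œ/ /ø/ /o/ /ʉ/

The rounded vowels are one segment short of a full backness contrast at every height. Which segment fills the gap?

high: front /y/, central /ʉ/, back /u/.
high-mid: front /ø/, central /ɵ/, back /o/.
low-mid: front /œ/, central —, back /ɔ/.
The low-mid row has no central member, so the gap is the low-mid central rounded vowel /ɞ/.

/ɞ/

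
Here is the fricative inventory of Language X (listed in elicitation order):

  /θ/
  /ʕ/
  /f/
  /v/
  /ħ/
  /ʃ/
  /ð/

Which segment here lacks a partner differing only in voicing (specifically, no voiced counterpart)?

Labiodental: /f/ ~ /v/
Dental: /θ/ ~ /ð/
Pharyngeal: /ħ/ ~ /ʕ/
Postalveolar: only /ʃ/ (voiceless); no voiced partner.
So /ʃ/ is the unpaired segment.

/ʃ/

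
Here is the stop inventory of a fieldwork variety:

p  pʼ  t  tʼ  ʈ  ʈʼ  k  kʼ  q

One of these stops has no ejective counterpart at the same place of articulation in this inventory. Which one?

Bilabial: /p/ ~ /pʼ/
Alveolar: /t/ ~ /tʼ/
Retroflex: /ʈ/ ~ /ʈʼ/
Velar: /k/ ~ /kʼ/
Uvular: only /q/ (plain); no ejective partner.
So /q/ is the unpaired segment.

/q/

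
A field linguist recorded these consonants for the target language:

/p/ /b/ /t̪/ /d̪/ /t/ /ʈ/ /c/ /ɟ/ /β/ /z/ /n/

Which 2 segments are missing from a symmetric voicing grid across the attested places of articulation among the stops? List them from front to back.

Voiceless: /p/ (bilabial), /t̪/ (dental), /t/ (alveolar), /ʈ/ (retroflex), /c/ (palatal).
Voiced: /b/ (bilabial), /d̪/ (dental), /ɟ/ (palatal).
Gaps, from front to back: alveolar lacks voiced (/d/); retroflex lacks voiced (/ɖ/).

/d/, /ɖ/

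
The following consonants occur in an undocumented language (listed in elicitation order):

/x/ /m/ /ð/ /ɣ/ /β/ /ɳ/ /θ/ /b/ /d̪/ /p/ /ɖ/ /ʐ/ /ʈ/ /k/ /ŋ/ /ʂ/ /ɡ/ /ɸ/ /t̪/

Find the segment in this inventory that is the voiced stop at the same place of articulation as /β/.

/β/ is a voiced bilabial fricative.
The voiced stop at the same place is a voiced bilabial stop — in this inventory, /b/.

/b/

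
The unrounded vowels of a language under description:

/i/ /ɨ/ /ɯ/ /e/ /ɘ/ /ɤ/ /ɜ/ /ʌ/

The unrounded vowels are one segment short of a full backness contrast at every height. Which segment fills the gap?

/ɛ/

high: front /i/, central /ɨ/, back /ɯ/.
high-mid: front /e/, central /ɘ/, back /ɤ/.
low-mid: front —, central /ɜ/, back /ʌ/.
The low-mid row has no front member, so the gap is the low-mid front unrounded vowel /ɛ/.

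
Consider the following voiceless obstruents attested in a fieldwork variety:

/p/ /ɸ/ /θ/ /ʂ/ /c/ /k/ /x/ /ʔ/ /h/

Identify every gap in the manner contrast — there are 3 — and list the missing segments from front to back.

bilabial: stop /p/, fricative /ɸ/.
dental: stop —, fricative /θ/.
retroflex: stop —, fricative /ʂ/.
palatal: stop /c/, fricative —.
velar: stop /k/, fricative /x/.
glottal: stop /ʔ/, fricative /h/.
Gaps, from front to back: dental lacks stop (/t̪/); retroflex lacks stop (/ʈ/); palatal lacks fricative (/ç/).

/t̪/, /ʈ/, /ç/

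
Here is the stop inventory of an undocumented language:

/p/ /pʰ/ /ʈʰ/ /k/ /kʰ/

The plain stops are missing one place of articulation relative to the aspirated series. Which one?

retroflex

bilabial: plain /p/, aspirated /pʰ/.
retroflex: plain —, aspirated /ʈʰ/.
velar: plain /k/, aspirated /kʰ/.
Every place of articulation has a plain member except retroflex, where /ʈ/ would be expected.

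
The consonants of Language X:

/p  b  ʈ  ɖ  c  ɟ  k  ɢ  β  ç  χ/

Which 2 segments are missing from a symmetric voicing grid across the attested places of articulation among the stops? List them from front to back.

/ɡ/, /q/

Voiceless: /p/ (bilabial), /ʈ/ (retroflex), /c/ (palatal), /k/ (velar).
Voiced: /b/ (bilabial), /ɖ/ (retroflex), /ɟ/ (palatal), /ɢ/ (uvular).
Gaps, from front to back: velar lacks voiced (/ɡ/); uvular lacks voiceless (/q/).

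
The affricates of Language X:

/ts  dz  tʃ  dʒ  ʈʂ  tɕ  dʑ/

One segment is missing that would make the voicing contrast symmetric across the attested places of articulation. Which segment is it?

Voiceless: /ts/ (alveolar), /tʃ/ (postalveolar), /ʈʂ/ (retroflex), /tɕ/ (alveolo-palatal).
Voiced: /dz/ (alveolar), /dʒ/ (postalveolar), /dʑ/ (alveolo-palatal).
The retroflex row has no voiced member, so the gap is the voiced retroflex affricate /ɖʐ/.

/ɖʐ/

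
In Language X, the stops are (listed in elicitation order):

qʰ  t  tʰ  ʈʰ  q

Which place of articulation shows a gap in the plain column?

retroflex

alveolar: plain /t/, aspirated /tʰ/.
retroflex: plain —, aspirated /ʈʰ/.
uvular: plain /q/, aspirated /qʰ/.
Every place of articulation has a plain member except retroflex, where /ʈ/ would be expected.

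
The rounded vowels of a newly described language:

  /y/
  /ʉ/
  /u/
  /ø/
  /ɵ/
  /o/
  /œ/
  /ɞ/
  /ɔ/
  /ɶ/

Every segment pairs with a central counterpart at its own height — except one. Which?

High: /y/ ~ /ʉ/ ~ /u/
High-mid: /ø/ ~ /ɵ/ ~ /o/
Low-mid: /œ/ ~ /ɞ/ ~ /ɔ/
Low: only /ɶ/ (front); no central partner.
So /ɶ/ is the unpaired segment.

/ɶ/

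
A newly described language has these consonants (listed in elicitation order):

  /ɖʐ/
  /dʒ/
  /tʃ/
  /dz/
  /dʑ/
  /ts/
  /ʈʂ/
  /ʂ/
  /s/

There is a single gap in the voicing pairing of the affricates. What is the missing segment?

/tɕ/

place of articulation  voiceless  voiced  
alveolar          ts        dz      
postalveolar      tʃ        dʒ      
retroflex         ʈʂ        ɖʐ      
alveolo-palatal   —         dʑ      
The alveolo-palatal row has no voiceless member, so the gap is the voiceless alveolo-palatal affricate /tɕ/.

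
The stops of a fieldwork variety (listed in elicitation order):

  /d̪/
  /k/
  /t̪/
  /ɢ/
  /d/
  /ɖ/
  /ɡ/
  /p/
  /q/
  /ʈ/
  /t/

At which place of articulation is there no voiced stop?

bilabial

bilabial: voiceless /p/, voiced —.
dental: voiceless /t̪/, voiced /d̪/.
alveolar: voiceless /t/, voiced /d/.
retroflex: voiceless /ʈ/, voiced /ɖ/.
velar: voiceless /k/, voiced /ɡ/.
uvular: voiceless /q/, voiced /ɢ/.
Every place of articulation has a voiced member except bilabial, where /b/ would be expected.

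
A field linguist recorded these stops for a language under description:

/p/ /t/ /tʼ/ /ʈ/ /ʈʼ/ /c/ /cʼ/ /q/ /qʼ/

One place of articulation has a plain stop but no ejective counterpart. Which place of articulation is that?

bilabial

bilabial: plain /p/, ejective —.
alveolar: plain /t/, ejective /tʼ/.
retroflex: plain /ʈ/, ejective /ʈʼ/.
palatal: plain /c/, ejective /cʼ/.
uvular: plain /q/, ejective /qʼ/.
Every place of articulation has an ejective member except bilabial, where /pʼ/ would be expected.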